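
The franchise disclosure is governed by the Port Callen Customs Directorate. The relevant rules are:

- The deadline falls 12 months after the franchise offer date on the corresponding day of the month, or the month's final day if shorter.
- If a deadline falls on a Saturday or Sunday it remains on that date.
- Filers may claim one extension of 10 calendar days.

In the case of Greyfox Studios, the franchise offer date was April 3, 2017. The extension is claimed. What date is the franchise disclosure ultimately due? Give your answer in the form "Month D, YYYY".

Moving 12 months forward from April 3, 2017 on the corresponding day gives April 3, 2018.
No adjustment is made for weekends or holidays, so April 3, 2018 stands.
Applying the 10-calendar-day extension: April 3, 2018 + 10 days = April 13, 2018.
April 13, 2018 falls on a Friday. The rules make no weekend/holiday allowance, so it remains April 13, 2018.
Deadline: April 13, 2018.

April 13, 2018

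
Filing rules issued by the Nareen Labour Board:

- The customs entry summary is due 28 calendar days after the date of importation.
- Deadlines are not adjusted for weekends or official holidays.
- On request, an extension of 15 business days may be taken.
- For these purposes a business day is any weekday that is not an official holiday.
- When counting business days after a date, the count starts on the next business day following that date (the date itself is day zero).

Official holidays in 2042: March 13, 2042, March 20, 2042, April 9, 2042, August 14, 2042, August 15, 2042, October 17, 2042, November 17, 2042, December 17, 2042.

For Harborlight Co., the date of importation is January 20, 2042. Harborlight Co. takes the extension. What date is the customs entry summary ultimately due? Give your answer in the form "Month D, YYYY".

March 10, 2042

Adding 28 calendar days to January 20, 2042 gives February 17, 2042.
No adjustment is made for weekends or holidays, so February 17, 2042 stands.
Applying the 15-business-day extension: 15 business days after February 17, 2042 is March 10, 2042.
March 10, 2042 is a Monday; no weekend or holiday adjustment applies.
The final due date is March 10, 2042.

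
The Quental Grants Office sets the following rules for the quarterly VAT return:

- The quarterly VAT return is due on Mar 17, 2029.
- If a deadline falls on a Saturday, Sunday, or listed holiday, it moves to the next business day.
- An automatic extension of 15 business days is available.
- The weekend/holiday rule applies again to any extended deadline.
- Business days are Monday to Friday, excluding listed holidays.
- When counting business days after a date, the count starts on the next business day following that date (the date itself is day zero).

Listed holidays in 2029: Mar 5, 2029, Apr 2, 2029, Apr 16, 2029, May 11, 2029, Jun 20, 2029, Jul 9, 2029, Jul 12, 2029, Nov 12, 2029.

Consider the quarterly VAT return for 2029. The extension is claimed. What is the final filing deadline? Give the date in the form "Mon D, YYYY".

Start from the fixed due date, Mar 17, 2029.
Mar 17, 2029 falls on a Saturday. Rolling to the next business day gives Mar 19, 2029, a Monday.
The 15-business-day extension runs from Mar 19, 2029 to Apr 10, 2029.
Apr 10, 2029 (Tuesday) is already a business day.
Final deadline: Apr 10, 2029.

Apr 10, 2029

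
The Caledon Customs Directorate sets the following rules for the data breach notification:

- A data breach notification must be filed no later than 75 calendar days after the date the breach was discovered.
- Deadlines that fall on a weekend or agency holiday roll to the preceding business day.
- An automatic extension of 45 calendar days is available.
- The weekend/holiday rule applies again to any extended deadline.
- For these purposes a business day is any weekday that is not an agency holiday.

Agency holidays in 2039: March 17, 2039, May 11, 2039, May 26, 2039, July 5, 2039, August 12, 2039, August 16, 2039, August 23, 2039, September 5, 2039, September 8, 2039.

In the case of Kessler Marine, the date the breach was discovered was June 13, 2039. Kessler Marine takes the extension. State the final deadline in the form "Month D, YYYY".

October 10, 2039

From June 13, 2039, 75 calendar days later is August 27, 2039.
August 27, 2039 is a Saturday, so it moves to the preceding business day, August 26, 2039 (Friday).
The 45-calendar-day extension moves the deadline from August 26, 2039 to October 10, 2039.
October 10, 2039 is a Monday and not a listed holiday, so it stands.
Final deadline: October 10, 2039.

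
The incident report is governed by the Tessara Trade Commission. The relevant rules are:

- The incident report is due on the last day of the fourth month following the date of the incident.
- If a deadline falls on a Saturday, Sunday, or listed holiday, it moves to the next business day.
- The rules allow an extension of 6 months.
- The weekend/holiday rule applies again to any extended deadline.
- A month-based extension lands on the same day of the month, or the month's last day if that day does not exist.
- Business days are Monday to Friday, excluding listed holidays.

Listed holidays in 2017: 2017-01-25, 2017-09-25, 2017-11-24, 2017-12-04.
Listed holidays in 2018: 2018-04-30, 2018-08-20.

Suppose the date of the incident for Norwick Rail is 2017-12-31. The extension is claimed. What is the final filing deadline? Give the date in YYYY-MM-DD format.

4 months after 2017-12-31 falls in April 2018; the last day of that month is 2018-04-30.
Because 2018-04-30 is a listed holiday, the deadline becomes 2018-05-01 (Tuesday).
Applying the 6 months extension: 6 months after 2018-05-01 is 2018-11-01.
2018-11-01 (Thursday) is already a business day.
So the filing is due 2018-11-01.

2018-11-01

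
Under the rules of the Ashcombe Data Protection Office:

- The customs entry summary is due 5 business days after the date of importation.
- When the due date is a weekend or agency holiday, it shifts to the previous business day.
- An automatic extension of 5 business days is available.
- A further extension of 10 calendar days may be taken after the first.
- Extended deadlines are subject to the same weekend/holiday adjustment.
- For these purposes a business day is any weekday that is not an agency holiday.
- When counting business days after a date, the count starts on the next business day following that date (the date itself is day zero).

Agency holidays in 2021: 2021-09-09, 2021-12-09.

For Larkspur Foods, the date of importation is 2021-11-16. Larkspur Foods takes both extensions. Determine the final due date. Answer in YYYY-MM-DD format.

2021-12-10

5 business days after 2021-11-16, excluding weekends and holidays, is 2021-11-23.
Since 2021-11-23 is a Tuesday and not a holiday, the date is unchanged.
Applying the 5-business-day extension: 5 business days after 2021-11-23 is 2021-11-30.
2021-11-30 (Tuesday) is already a business day.
Add the 10 calendar-day extension to 2021-11-30: 2021-12-10.
Since 2021-12-10 is a Friday and not a holiday, the date is unchanged.
Final deadline: 2021-12-10.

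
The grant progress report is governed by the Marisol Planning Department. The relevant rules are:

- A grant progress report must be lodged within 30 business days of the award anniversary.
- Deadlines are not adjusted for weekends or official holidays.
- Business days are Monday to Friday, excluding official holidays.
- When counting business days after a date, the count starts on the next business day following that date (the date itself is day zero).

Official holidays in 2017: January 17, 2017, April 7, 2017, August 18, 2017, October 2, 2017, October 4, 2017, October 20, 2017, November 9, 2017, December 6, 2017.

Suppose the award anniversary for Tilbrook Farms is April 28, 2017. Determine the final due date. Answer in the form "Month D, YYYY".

June 9, 2017

Starting the day after April 28, 2017 and counting 30 business days lands on June 9, 2017.
June 9, 2017 is a Friday; no weekend or holiday adjustment applies.
Deadline: June 9, 2017.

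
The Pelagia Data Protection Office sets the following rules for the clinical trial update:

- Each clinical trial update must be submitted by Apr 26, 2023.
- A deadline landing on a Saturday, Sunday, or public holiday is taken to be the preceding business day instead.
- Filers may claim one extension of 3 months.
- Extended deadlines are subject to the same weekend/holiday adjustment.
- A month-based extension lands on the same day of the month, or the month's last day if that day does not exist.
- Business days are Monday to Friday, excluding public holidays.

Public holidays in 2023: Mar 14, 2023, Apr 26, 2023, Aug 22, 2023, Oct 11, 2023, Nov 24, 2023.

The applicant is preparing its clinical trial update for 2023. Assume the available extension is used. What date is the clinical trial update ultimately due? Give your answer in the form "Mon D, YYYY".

Jul 25, 2023

Start from the fixed due date, Apr 26, 2023.
Apr 26, 2023 is a listed holiday; the preceding business day is Apr 25, 2023 (Tuesday).
Add 3 months to Apr 25, 2023: Jul 25, 2023.
Jul 25, 2023 (Tuesday) is already a business day.
Final deadline: Jul 25, 2023.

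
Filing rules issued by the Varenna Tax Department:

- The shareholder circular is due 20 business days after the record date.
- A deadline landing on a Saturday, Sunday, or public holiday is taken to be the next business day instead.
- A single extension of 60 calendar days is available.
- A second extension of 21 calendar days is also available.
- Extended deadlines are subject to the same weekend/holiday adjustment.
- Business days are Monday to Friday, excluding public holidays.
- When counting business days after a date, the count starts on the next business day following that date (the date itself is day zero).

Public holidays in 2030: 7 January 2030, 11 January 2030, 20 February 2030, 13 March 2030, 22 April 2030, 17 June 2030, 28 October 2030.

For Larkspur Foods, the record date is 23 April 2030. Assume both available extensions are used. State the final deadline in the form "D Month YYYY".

12 August 2030

Counting 20 business days after 23 April 2030 (skipping weekends and listed holidays) reaches 21 May 2030.
21 May 2030 is a Tuesday and not a listed holiday, so it stands.
Add the 60 calendar-day extension to 21 May 2030: 20 July 2030.
20 July 2030 falls on a Saturday. Rolling to the next business day gives 22 July 2030, a Monday.
With the 21-day extension, 22 July 2030 becomes 12 August 2030.
Since 12 August 2030 is a Monday and not a holiday, the date is unchanged.
Final deadline: 12 August 2030.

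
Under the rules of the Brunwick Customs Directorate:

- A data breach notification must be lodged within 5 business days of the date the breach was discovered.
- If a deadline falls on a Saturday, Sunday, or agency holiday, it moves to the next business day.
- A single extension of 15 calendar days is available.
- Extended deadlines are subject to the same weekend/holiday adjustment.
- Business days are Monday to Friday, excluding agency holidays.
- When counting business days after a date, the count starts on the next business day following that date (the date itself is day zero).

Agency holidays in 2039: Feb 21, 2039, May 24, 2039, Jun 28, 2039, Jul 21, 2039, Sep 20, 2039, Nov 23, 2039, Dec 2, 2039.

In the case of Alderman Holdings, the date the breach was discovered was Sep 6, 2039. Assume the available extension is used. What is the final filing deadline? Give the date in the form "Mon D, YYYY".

Starting the day after Sep 6, 2039 and counting 5 business days lands on Sep 13, 2039.
Since Sep 13, 2039 is a Tuesday and not a holiday, the date is unchanged.
Add the 15 calendar-day extension to Sep 13, 2039: Sep 28, 2039.
Since Sep 28, 2039 is a Wednesday and not a holiday, the date is unchanged.
So the filing is due Sep 28, 2039.

Sep 28, 2039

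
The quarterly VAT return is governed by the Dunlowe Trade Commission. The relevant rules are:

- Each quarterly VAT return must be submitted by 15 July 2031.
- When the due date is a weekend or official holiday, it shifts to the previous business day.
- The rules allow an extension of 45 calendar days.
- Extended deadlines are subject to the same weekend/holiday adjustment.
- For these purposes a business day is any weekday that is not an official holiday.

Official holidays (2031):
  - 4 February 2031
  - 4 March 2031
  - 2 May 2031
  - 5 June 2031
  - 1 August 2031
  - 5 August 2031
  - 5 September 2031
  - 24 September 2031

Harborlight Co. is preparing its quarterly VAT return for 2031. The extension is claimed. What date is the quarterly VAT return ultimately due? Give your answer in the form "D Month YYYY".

The statutory due date is 15 July 2031.
15 July 2031 is a Tuesday and not a listed holiday, so it stands.
With the 45-day extension, 15 July 2031 becomes 29 August 2031.
29 August 2031 (Friday) is already a business day.
Final deadline: 29 August 2031.

29 August 2031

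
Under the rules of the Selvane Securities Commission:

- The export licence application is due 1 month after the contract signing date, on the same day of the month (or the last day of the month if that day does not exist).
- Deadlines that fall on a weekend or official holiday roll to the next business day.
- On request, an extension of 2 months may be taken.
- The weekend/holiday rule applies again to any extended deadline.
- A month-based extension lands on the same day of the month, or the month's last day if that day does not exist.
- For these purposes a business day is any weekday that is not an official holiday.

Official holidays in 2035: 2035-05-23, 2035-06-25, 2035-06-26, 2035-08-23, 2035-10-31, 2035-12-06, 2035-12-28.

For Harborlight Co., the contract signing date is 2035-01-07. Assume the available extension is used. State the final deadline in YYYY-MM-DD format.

2035-04-09

Moving 1 month forward from 2035-01-07 on the corresponding day gives 2035-02-07.
2035-02-07 falls on a Wednesday, which is a business day, so no adjustment is needed.
Applying the 2 months extension: 2 months after 2035-02-07 is 2035-04-07.
2035-04-07 falls on a Saturday. Rolling to the next business day gives 2035-04-09, a Monday.
So the filing is due 2035-04-09.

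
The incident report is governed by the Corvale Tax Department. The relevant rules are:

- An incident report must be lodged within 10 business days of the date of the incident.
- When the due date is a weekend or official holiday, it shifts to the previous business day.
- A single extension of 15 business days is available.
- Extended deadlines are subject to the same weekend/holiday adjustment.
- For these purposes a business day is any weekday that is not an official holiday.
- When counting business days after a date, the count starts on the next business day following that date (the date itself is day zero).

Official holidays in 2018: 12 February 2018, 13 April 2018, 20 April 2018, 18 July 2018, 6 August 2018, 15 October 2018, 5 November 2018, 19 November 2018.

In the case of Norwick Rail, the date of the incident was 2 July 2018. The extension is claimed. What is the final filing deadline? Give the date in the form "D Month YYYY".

8 August 2018

Counting 10 business days after 2 July 2018 (skipping weekends and listed holidays) reaches 16 July 2018.
Since 16 July 2018 is a Monday and not a holiday, the date is unchanged.
Counting 15 further business days from 16 July 2018 reaches 8 August 2018.
Since 8 August 2018 is a Wednesday and not a holiday, the date is unchanged.
Deadline: 8 August 2018.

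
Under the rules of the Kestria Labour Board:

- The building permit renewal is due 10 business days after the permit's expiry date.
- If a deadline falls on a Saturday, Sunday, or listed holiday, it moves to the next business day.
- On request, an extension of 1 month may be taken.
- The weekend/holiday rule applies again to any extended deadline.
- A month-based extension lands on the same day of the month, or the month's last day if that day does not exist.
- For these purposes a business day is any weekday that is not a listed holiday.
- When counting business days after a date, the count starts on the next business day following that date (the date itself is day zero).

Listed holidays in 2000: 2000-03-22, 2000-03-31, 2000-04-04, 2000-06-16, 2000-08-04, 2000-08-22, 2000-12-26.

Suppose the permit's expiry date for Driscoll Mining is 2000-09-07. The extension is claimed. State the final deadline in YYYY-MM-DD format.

2000-10-23

10 business days after 2000-09-07, excluding weekends and holidays, is 2000-09-21.
2000-09-21 is a Thursday and not a listed holiday, so it stands.
Applying the 1 month extension: 1 month after 2000-09-21 is 2000-10-21.
2000-10-21 falls on a Saturday. Rolling to the next business day gives 2000-10-23, a Monday.
Final deadline: 2000-10-23.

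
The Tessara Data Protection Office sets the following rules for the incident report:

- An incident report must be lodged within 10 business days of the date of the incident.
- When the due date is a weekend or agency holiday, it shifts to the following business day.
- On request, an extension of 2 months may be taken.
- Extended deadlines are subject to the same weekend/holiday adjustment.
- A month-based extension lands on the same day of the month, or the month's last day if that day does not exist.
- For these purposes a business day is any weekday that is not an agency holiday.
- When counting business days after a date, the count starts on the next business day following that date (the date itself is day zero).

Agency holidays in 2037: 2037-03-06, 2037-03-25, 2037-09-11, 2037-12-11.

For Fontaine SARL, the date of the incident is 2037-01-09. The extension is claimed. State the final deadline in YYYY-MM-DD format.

2037-03-23

10 business days after 2037-01-09, excluding weekends and holidays, is 2037-01-23.
2037-01-23 falls on a Friday, which is a business day, so no adjustment is needed.
The 2 months extension carries 2037-01-23 to 2037-03-23.
Since 2037-03-23 is a Monday and not a holiday, the date is unchanged.
The final due date is 2037-03-23.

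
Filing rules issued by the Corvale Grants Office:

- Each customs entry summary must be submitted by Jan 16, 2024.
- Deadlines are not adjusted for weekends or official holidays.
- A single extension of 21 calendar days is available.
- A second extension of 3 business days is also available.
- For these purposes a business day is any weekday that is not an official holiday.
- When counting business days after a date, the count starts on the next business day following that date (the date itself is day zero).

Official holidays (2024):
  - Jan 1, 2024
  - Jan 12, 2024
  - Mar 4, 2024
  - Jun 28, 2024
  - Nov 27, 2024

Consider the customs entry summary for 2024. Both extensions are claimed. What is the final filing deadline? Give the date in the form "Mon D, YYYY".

The statutory due date is Jan 16, 2024.
No adjustment is made for weekends or holidays, so Jan 16, 2024 stands.
The 21-calendar-day extension moves the deadline from Jan 16, 2024 to Feb 6, 2024.
Feb 6, 2024 is a Tuesday; no weekend or holiday adjustment applies.
Applying the 3-business-day extension: 3 business days after Feb 6, 2024 is Feb 9, 2024.
Feb 9, 2024 falls on a Friday. The rules make no weekend/holiday allowance, so it remains Feb 9, 2024.
Deadline: Feb 9, 2024.

Feb 9, 2024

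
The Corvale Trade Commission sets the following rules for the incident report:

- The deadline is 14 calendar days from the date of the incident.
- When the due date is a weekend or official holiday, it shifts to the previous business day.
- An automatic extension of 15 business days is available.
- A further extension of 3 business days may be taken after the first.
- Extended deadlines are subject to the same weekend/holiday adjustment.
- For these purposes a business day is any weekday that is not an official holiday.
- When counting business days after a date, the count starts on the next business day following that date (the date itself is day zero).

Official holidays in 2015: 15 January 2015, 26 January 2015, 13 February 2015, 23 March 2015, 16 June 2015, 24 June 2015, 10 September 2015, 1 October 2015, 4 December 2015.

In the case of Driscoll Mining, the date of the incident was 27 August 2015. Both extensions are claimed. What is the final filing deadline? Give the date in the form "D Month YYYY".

Adding 14 calendar days to 27 August 2015 gives 10 September 2015.
10 September 2015 falls on a listed holiday. Rolling to the preceding business day gives 9 September 2015, a Wednesday.
Counting 15 further business days from 9 September 2015 reaches 2 October 2015.
2 October 2015 (Friday) is already a business day.
Applying the 3-business-day extension: 3 business days after 2 October 2015 is 7 October 2015.
7 October 2015 is a Wednesday and not a listed holiday, so it stands.
Final deadline: 7 October 2015.

7 October 2015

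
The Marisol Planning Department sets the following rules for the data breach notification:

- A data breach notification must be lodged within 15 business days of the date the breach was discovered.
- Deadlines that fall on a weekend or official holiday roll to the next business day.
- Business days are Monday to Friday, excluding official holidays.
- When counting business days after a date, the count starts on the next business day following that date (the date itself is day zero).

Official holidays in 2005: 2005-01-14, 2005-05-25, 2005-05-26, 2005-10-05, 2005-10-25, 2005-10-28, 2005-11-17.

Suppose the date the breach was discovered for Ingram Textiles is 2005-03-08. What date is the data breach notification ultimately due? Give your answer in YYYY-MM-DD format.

Counting 15 business days after 2005-03-08 (skipping weekends and listed holidays) reaches 2005-03-29.
Since 2005-03-29 is a Tuesday and not a holiday, the date is unchanged.
Final deadline: 2005-03-29.

2005-03-29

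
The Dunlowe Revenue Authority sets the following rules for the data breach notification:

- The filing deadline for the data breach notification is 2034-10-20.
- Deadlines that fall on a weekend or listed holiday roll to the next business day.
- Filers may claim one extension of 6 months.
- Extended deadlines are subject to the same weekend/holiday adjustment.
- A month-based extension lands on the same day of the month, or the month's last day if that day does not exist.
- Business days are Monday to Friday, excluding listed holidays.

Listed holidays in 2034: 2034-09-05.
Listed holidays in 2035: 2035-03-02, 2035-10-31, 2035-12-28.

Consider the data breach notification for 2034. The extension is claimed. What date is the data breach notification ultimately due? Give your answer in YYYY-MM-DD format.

2035-04-20

Start from the fixed due date, 2034-10-20.
Since 2034-10-20 is a Friday and not a holiday, the date is unchanged.
Applying the 6 months extension: 6 months after 2034-10-20 is 2035-04-20.
2035-04-20 falls on a Friday, which is a business day, so no adjustment is needed.
Final deadline: 2035-04-20.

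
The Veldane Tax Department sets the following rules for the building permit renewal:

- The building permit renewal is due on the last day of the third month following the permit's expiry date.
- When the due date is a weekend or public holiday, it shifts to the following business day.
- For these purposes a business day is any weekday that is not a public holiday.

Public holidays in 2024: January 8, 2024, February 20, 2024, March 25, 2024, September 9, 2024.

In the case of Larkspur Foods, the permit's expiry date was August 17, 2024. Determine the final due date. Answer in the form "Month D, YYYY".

December 2, 2024

The third month after August 17, 2024 is November 2024, whose last day is November 30, 2024.
Because November 30, 2024 is a Saturday, the deadline becomes December 2, 2024 (Monday).
The final due date is December 2, 2024.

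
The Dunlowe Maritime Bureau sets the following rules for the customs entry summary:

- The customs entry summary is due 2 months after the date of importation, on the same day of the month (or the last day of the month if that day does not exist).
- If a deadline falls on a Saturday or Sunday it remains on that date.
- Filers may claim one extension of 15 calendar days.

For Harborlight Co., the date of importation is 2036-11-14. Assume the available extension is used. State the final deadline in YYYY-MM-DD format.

2 months after 2036-11-14, on the same day of the month, is 2037-01-14.
No adjustment is made for weekends or holidays, so 2037-01-14 stands.
Applying the 15-calendar-day extension: 2037-01-14 + 15 days = 2037-01-29.
2037-01-29 falls on a Thursday. The rules make no weekend/holiday allowance, so it remains 2037-01-29.
The final due date is 2037-01-29.

2037-01-29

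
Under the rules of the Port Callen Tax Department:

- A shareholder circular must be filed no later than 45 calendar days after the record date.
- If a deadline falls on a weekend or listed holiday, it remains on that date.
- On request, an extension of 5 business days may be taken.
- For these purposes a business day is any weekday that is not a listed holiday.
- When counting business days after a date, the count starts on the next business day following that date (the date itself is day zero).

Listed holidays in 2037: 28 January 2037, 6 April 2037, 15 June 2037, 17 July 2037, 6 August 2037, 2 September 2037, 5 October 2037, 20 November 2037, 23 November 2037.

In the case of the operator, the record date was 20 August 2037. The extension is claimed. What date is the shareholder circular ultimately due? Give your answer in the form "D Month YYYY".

12 October 2037

Adding 45 calendar days to 20 August 2037 gives 4 October 2037.
4 October 2037 is a Sunday; no weekend or holiday adjustment applies.
Counting 5 further business days from 4 October 2037 reaches 12 October 2037.
12 October 2037 falls on a Monday. The rules make no weekend/holiday allowance, so it remains 12 October 2037.
Deadline: 12 October 2037.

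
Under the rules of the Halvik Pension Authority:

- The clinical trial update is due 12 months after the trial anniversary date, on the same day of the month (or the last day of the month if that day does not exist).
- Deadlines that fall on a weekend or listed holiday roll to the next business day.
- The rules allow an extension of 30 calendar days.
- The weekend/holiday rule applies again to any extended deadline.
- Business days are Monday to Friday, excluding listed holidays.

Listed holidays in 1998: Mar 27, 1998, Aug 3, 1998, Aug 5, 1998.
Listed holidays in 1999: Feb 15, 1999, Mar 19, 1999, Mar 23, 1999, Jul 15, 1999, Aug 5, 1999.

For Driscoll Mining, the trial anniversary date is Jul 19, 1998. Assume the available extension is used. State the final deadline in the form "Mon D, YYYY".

Moving 12 months forward from Jul 19, 1998 on the corresponding day gives Jul 19, 1999.
Jul 19, 1999 falls on a Monday, which is a business day, so no adjustment is needed.
Add the 30 calendar-day extension to Jul 19, 1999: Aug 18, 1999.
Aug 18, 1999 is a Wednesday and not a listed holiday, so it stands.
Final deadline: Aug 18, 1999.

Aug 18, 1999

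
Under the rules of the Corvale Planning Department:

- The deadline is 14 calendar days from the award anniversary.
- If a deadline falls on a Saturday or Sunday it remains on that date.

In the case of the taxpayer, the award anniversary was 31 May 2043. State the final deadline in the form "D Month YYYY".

14 June 2043

Trigger date 31 May 2043 + 14 calendar days = 14 June 2043.
No adjustment is made for weekends or holidays, so 14 June 2043 stands.
Final deadline: 14 June 2043.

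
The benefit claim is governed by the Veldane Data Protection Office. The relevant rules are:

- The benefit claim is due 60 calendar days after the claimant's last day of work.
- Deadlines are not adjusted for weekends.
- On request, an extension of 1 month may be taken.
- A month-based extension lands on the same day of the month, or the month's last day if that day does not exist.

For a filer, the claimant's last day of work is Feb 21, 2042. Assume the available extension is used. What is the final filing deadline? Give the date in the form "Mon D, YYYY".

Trigger date Feb 21, 2042 + 60 calendar days = Apr 22, 2042.
Apr 22, 2042 falls on a Tuesday. The rules make no weekend/holiday allowance, so it remains Apr 22, 2042.
Applying the 1 month extension: 1 month after Apr 22, 2042 is May 22, 2042.
May 22, 2042 is a Thursday; no weekend or holiday adjustment applies.
So the filing is due May 22, 2042.

May 22, 2042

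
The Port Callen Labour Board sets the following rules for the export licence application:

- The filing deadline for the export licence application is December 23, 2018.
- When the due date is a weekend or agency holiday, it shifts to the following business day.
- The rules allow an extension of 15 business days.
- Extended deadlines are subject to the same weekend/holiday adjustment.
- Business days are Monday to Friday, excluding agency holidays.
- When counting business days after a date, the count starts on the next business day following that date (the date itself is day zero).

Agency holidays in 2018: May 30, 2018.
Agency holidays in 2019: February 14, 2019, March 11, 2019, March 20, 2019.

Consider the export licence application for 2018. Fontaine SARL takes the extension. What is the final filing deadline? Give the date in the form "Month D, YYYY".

Start from the fixed due date, December 23, 2018.
December 23, 2018 is a Sunday, so it moves to the next business day, December 24, 2018 (Monday).
The 15-business-day extension runs from December 24, 2018 to January 14, 2019.
January 14, 2019 is a Monday and not a listed holiday, so it stands.
Deadline: January 14, 2019.

January 14, 2019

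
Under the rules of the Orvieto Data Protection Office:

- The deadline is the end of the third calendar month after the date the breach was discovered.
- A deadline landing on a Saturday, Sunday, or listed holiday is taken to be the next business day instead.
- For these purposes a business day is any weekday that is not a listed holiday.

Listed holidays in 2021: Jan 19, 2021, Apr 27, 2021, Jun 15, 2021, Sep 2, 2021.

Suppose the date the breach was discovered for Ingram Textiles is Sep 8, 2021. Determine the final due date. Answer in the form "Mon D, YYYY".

Dec 31, 2021

3 months after Sep 8, 2021 falls in December 2021; the last day of that month is Dec 31, 2021.
Dec 31, 2021 falls on a Friday, which is a business day, so no adjustment is needed.
Final deadline: Dec 31, 2021.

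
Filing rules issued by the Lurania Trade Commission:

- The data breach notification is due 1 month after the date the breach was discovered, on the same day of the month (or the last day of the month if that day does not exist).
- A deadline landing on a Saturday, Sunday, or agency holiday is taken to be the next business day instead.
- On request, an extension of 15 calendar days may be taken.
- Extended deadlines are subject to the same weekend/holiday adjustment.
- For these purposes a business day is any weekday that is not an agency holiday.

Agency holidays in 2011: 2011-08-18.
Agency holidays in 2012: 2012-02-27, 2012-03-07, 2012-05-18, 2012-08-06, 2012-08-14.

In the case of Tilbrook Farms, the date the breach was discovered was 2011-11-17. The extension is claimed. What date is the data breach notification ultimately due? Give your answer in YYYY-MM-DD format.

2012-01-03

1 month from 2011-11-17 is 2011-12-17.
2011-12-17 is a Saturday; the next business day is 2011-12-19 (Monday).
The 15-calendar-day extension moves the deadline from 2011-12-19 to 2012-01-03.
2012-01-03 (Tuesday) is already a business day.
The final due date is 2012-01-03.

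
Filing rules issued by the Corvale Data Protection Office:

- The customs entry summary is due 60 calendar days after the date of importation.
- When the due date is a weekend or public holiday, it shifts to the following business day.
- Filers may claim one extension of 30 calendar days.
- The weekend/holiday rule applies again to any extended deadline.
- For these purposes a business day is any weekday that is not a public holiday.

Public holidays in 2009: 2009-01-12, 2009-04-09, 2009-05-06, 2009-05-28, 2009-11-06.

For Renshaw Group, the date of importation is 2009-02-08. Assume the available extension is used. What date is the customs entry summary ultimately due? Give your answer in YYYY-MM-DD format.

60 calendar days after 2009-02-08 is 2009-04-09.
2009-04-09 falls on a listed holiday. Rolling to the next business day gives 2009-04-10, a Friday.
Add the 30 calendar-day extension to 2009-04-10: 2009-05-10.
2009-05-10 is a Sunday; the next business day is 2009-05-11 (Monday).
The final due date is 2009-05-11.

2009-05-11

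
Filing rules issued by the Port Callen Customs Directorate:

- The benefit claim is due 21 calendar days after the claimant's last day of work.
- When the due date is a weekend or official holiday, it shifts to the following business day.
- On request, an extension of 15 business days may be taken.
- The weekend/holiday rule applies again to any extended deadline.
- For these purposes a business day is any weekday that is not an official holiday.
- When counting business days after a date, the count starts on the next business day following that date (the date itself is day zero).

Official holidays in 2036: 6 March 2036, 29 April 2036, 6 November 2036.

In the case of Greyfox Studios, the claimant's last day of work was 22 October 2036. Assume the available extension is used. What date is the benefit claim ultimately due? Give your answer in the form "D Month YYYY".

From 22 October 2036, 21 calendar days later is 12 November 2036.
12 November 2036 falls on a Wednesday, which is a business day, so no adjustment is needed.
Counting 15 further business days from 12 November 2036 reaches 3 December 2036.
Since 3 December 2036 is a Wednesday and not a holiday, the date is unchanged.
Deadline: 3 December 2036.

3 December 2036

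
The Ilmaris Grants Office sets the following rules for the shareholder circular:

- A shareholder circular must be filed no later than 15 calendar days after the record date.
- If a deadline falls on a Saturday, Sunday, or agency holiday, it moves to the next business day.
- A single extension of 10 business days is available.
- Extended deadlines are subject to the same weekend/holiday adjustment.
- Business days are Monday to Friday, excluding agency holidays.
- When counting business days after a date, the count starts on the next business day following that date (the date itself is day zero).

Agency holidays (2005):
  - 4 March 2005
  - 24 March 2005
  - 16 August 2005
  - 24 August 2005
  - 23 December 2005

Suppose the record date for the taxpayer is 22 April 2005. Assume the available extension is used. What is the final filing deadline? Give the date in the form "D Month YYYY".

From 22 April 2005, 15 calendar days later is 7 May 2005.
Because 7 May 2005 is a Saturday, the deadline becomes 9 May 2005 (Monday).
Applying the 10-business-day extension: 10 business days after 9 May 2005 is 23 May 2005.
Since 23 May 2005 is a Monday and not a holiday, the date is unchanged.
The final due date is 23 May 2005.

23 May 2005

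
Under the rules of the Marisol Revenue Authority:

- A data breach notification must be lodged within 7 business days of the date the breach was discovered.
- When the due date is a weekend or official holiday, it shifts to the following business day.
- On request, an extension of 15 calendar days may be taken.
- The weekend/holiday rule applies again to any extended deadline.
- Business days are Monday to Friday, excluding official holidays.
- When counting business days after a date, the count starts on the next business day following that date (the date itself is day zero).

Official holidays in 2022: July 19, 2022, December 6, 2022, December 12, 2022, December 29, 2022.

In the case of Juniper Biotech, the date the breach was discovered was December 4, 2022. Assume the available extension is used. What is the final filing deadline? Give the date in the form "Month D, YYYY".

7 business days after December 4, 2022, excluding weekends and holidays, is December 15, 2022.
Since December 15, 2022 is a Thursday and not a holiday, the date is unchanged.
With the 15-day extension, December 15, 2022 becomes December 30, 2022.
December 30, 2022 is a Friday and not a listed holiday, so it stands.
Final deadline: December 30, 2022.

December 30, 2022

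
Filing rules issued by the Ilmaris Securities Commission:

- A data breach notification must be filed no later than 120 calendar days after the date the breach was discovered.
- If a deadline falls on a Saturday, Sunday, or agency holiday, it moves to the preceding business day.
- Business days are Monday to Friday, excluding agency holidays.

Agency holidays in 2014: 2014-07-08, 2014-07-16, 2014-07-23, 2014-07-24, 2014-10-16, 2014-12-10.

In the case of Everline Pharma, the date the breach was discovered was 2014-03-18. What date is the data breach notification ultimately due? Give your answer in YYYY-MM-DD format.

2014-07-15

Trigger date 2014-03-18 + 120 calendar days = 2014-07-16.
2014-07-16 is a listed holiday, so it moves to the preceding business day, 2014-07-15 (Tuesday).
Final deadline: 2014-07-15.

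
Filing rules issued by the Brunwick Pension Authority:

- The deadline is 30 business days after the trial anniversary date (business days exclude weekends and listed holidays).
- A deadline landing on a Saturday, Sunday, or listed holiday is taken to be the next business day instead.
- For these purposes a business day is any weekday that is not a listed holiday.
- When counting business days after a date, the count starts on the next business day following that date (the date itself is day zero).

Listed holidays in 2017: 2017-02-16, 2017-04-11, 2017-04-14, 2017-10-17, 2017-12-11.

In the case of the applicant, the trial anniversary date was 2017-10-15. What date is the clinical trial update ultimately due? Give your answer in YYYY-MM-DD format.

2017-11-27

Starting the day after 2017-10-15 and counting 30 business days lands on 2017-11-27.
2017-11-27 falls on a Monday, which is a business day, so no adjustment is needed.
Final deadline: 2017-11-27.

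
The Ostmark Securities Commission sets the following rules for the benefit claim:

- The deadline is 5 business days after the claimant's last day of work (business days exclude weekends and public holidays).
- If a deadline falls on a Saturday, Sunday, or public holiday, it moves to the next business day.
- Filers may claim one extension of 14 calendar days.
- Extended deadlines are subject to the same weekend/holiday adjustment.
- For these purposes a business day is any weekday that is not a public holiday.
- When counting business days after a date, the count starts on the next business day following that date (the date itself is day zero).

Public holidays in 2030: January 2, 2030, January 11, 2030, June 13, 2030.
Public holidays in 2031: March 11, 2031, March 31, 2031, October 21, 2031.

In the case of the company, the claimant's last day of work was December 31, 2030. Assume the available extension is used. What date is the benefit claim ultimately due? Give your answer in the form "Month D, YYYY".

January 21, 2031

5 business days after December 31, 2030, excluding weekends and holidays, is January 7, 2031.
January 7, 2031 is a Tuesday and not a listed holiday, so it stands.
With the 14-day extension, January 7, 2031 becomes January 21, 2031.
Since January 21, 2031 is a Tuesday and not a holiday, the date is unchanged.
The final due date is January 21, 2031.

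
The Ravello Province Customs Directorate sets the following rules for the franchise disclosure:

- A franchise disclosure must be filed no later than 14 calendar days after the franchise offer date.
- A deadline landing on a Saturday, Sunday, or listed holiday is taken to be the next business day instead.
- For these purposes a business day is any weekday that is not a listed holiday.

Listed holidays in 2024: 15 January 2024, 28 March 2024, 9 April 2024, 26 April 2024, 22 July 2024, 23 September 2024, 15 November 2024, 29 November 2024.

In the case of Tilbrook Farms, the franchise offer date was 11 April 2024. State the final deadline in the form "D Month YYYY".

Adding 14 calendar days to 11 April 2024 gives 25 April 2024.
25 April 2024 falls on a Thursday, which is a business day, so no adjustment is needed.
So the filing is due 25 April 2024.

25 April 2024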